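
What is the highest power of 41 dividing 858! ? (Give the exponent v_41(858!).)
v_41(858!) = 20

Legendre's formula: v_p(n!) = Σ_{k ≥ 1} ⌊n / p^k⌋. For p = 41, n = 858, the terms are:
  ⌊858/41^1⌋ = ⌊858/41⌋ = 20
(the next term ⌊858/41^2⌋ = 0, terminating the sum). Summing: v_41(858!) = 20 = 20.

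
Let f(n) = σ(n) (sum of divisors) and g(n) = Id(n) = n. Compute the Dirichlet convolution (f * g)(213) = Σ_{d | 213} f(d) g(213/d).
(σ * Id)(213) = 1001

Divisors of 213: [1, 3, 71, 213]. For each d | 213:
  d = 1: σ(1) · Id(213/1) = 1 · 213 = 213
  d = 3: σ(3) · Id(213/3) = 4 · 71 = 284
  d = 71: σ(71) · Id(213/71) = 72 · 3 = 216
  d = 213: σ(213) · Id(213/213) = 288 · 1 = 288
Summing: (σ * Id)(213) = 213 + 284 + 216 + 288 = 1001.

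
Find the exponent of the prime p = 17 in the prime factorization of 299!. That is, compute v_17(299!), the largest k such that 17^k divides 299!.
v_17(299!) = 18

Legendre's formula: v_p(n!) = Σ_{k ≥ 1} ⌊n / p^k⌋. For p = 17, n = 299, the terms are:
  ⌊299/17^1⌋ = ⌊299/17⌋ = 17
  ⌊299/17^2⌋ = ⌊299/289⌋ = 1
(the next term ⌊299/17^3⌋ = 0, terminating the sum). Summing: v_17(299!) = 17 + 1 = 18.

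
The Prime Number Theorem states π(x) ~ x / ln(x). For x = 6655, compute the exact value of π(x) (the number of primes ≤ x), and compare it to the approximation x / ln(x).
π(6655) = 857;  x/ln(x) ≈ 755.98;  relative error ≈ 11.79%.

Directly count primes up to 6655: π(6655) = 857. The PNT approximation gives 6655/ln(6655) ≈ 6655/8.80312 ≈ 755.98. Relative error (π(x) − x/ln(x)) / π(x) ≈ 11.79%; the approximation is known to undercount slightly (Li(x) is a better estimate).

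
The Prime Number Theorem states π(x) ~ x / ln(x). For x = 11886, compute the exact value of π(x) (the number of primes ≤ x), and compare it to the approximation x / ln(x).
π(11886) = 1423;  x/ln(x) ≈ 1266.74;  relative error ≈ 10.98%.

Directly count primes up to 11886: π(11886) = 1423. The PNT approximation gives 11886/ln(11886) ≈ 11886/9.38312 ≈ 1266.74. Relative error (π(x) − x/ln(x)) / π(x) ≈ 10.98%; the approximation is known to undercount slightly (Li(x) is a better estimate).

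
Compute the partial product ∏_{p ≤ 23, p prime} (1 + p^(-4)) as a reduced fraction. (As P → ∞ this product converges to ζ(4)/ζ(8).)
∏ = 577447917650941187656457324944/535704058713408612067696280625

The primes p ≤ 23 are [2, 3, 5, 7, 11, 13, 17, 19, 23]. For each, (1 + 1/p^4) = (p^4 + 1)/p^4. Multiplying these fractions over p ∈ [2, 3, 5, 7, 11, 13, 17, 19, 23] gives 577447917650941187656457324944/535704058713408612067696280625. (In the limit P → ∞ this tends to ζ(4)/ζ(8).)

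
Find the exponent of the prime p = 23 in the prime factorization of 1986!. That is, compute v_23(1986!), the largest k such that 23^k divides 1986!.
v_23(1986!) = 89

Legendre's formula: v_p(n!) = Σ_{k ≥ 1} ⌊n / p^k⌋. For p = 23, n = 1986, the terms are:
  ⌊1986/23^1⌋ = ⌊1986/23⌋ = 86
  ⌊1986/23^2⌋ = ⌊1986/529⌋ = 3
(the next term ⌊1986/23^3⌋ = 0, terminating the sum). Summing: v_23(1986!) = 86 + 3 = 89.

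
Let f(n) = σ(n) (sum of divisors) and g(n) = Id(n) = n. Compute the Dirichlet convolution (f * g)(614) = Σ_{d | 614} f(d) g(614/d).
(σ * Id)(614) = 3075

Divisors of 614: [1, 2, 307, 614]. For each d | 614:
  d = 1: σ(1) · Id(614/1) = 1 · 614 = 614
  d = 2: σ(2) · Id(614/2) = 3 · 307 = 921
  d = 307: σ(307) · Id(614/307) = 308 · 2 = 616
  d = 614: σ(614) · Id(614/614) = 924 · 1 = 924
Summing: (σ * Id)(614) = 614 + 921 + 616 + 924 = 3075.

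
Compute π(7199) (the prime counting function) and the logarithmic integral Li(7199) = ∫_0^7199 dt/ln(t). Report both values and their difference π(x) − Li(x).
π(7199) = 919;  Li(7199) ≈ 936.77;  π(x) − Li(x) ≈ -17.77.

Direct count of primes ≤ 7199 gives π(7199) = 919. Numerical evaluation of the logarithmic integral gives Li(7199) ≈ 936.77. The difference π(x) − Li(x) ≈ -17.77 is typically negative for small/moderate x (Li(x) overestimates), though Littlewood's theorem shows this sign changes infinitely often.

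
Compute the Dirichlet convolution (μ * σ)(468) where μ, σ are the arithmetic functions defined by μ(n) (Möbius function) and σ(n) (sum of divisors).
(μ * σ)(468) = 468

Divisors of 468: [1, 2, 3, 4, 6, 9, 12, 13, 18, 26, 36, 39, 52, 78, 117, 156, 234, 468]. For each d | 468:
  d = 1: μ(1) · σ(468/1) = 1 · 1274 = 1274
  d = 2: μ(2) · σ(468/2) = -1 · 546 = -546
  d = 3: μ(3) · σ(468/3) = -1 · 392 = -392
  d = 4: μ(4) · σ(468/4) = 0 · 182 = 0
  d = 6: μ(6) · σ(468/6) = 1 · 168 = 168
  d = 9: μ(9) · σ(468/9) = 0 · 98 = 0
  d = 12: μ(12) · σ(468/12) = 0 · 56 = 0
  d = 13: μ(13) · σ(468/13) = -1 · 91 = -91
  d = 18: μ(18) · σ(468/18) = 0 · 42 = 0
  d = 26: μ(26) · σ(468/26) = 1 · 39 = 39
  d = 36: μ(36) · σ(468/36) = 0 · 14 = 0
  d = 39: μ(39) · σ(468/39) = 1 · 28 = 28
  d = 52: μ(52) · σ(468/52) = 0 · 13 = 0
  d = 78: μ(78) · σ(468/78) = -1 · 12 = -12
  d = 117: μ(117) · σ(468/117) = 0 · 7 = 0
  d = 156: μ(156) · σ(468/156) = 0 · 4 = 0
  d = 234: μ(234) · σ(468/234) = 0 · 3 = 0
  d = 468: μ(468) · σ(468/468) = 0 · 1 = 0
Summing: (μ * σ)(468) = 1274 + -546 + -392 + 0 + 168 + 0 + 0 + -91 + 0 + 39 + 0 + 28 + 0 + -12 + 0 + 0 + 0 + 0 = 468.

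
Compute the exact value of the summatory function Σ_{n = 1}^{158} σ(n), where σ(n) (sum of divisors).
Σ_{n ≤ 158} σ(n) = 20560

Compute σ(n) for each 1 ≤ n ≤ 158: σ(1) = 1, σ(2) = 3, σ(3) = 4, σ(4) = 7, σ(5) = 6, σ(6) = 12, σ(7) = 8, σ(8) = 15, σ(9) = 13, σ(10) = 18, σ(11) = 12, σ(12) = 28, σ(13) = 14, σ(14) = 24, σ(15) = 24, σ(16) = 31, σ(17) = 18, σ(18) = 39, σ(19) = 20, σ(20) = 42, σ(21) = 32, σ(22) = 36, σ(23) = 24, σ(24) = 60, σ(25) = 31, σ(26) = 42, σ(27) = 40, σ(28) = 56, σ(29) = 30, σ(30) = 72, σ(31) = 32, σ(32) = 63, σ(33) = 48, σ(34) = 54, σ(35) = 48, σ(36) = 91, σ(37) = 38, σ(38) = 60, σ(39) = 56, σ(40) = 90, σ(41) = 42, σ(42) = 96, σ(43) = 44, σ(44) = 84, σ(45) = 78, σ(46) = 72, σ(47) = 48, σ(48) = 124, σ(49) = 57, σ(50) = 93, σ(51) = 72, σ(52) = 98, σ(53) = 54, σ(54) = 120, σ(55) = 72, σ(56) = 120, σ(57) = 80, σ(58) = 90, σ(59) = 60, σ(60) = 168, σ(61) = 62, σ(62) = 96, σ(63) = 104, σ(64) = 127, σ(65) = 84, σ(66) = 144, σ(67) = 68, σ(68) = 126, σ(69) = 96, σ(70) = 144, σ(71) = 72, σ(72) = 195, σ(73) = 74, σ(74) = 114, σ(75) = 124, σ(76) = 140, σ(77) = 96, σ(78) = 168, σ(79) = 80, σ(80) = 186, σ(81) = 121, σ(82) = 126, σ(83) = 84, σ(84) = 224, σ(85) = 108, σ(86) = 132, σ(87) = 120, σ(88) = 180, σ(89) = 90, σ(90) = 234, σ(91) = 112, σ(92) = 168, σ(93) = 128, σ(94) = 144, σ(95) = 120, σ(96) = 252, σ(97) = 98, σ(98) = 171, σ(99) = 156, σ(100) = 217, σ(101) = 102, σ(102) = 216, σ(103) = 104, σ(104) = 210, σ(105) = 192, σ(106) = 162, σ(107) = 108, σ(108) = 280, σ(109) = 110, σ(110) = 216, σ(111) = 152, σ(112) = 248, σ(113) = 114, σ(114) = 240, σ(115) = 144, σ(116) = 210, σ(117) = 182, σ(118) = 180, σ(119) = 144, σ(120) = 360, σ(121) = 133, σ(122) = 186, σ(123) = 168, σ(124) = 224, σ(125) = 156, σ(126) = 312, σ(127) = 128, σ(128) = 255, σ(129) = 176, σ(130) = 252, σ(131) = 132, σ(132) = 336, σ(133) = 160, σ(134) = 204, σ(135) = 240, σ(136) = 270, σ(137) = 138, σ(138) = 288, σ(139) = 140, σ(140) = 336, σ(141) = 192, σ(142) = 216, σ(143) = 168, σ(144) = 403, σ(145) = 180, σ(146) = 222, σ(147) = 228, σ(148) = 266, σ(149) = 150, σ(150) = 372, σ(151) = 152, σ(152) = 300, σ(153) = 234, σ(154) = 288, σ(155) = 192, σ(156) = 392, σ(157) = 158, σ(158) = 240. Summing all 158 values: 20560. (Average order: Σ_{n ≤ x} σ(n) ~ (π²/12) x². For x = 158, (π²/12)·158² ≈ 20532.07.)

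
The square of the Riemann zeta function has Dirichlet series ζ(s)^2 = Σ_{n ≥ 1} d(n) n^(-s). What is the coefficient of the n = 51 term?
d(51) = 4

ζ(s)^2 = (Σ 1/m^s)(Σ 1/k^s). The coefficient of 1/n^s in the product is the number of ordered pairs (m, k) with mk = n, which equals d(n). For n = 51, divisors are [1, 3, 17, 51], so d(51) = 4.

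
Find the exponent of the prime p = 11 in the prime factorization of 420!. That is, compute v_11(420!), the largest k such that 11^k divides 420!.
v_11(420!) = 41

Legendre's formula: v_p(n!) = Σ_{k ≥ 1} ⌊n / p^k⌋. For p = 11, n = 420, the terms are:
  ⌊420/11^1⌋ = ⌊420/11⌋ = 38
  ⌊420/11^2⌋ = ⌊420/121⌋ = 3
(the next term ⌊420/11^3⌋ = 0, terminating the sum). Summing: v_11(420!) = 38 + 3 = 41.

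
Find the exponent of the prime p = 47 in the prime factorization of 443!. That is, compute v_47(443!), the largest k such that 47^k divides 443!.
v_47(443!) = 9

Legendre's formula: v_p(n!) = Σ_{k ≥ 1} ⌊n / p^k⌋. For p = 47, n = 443, the terms are:
  ⌊443/47^1⌋ = ⌊443/47⌋ = 9
(the next term ⌊443/47^2⌋ = 0, terminating the sum). Summing: v_47(443!) = 9 = 9.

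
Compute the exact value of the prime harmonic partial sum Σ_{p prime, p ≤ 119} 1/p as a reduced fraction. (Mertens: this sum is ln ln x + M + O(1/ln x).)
Σ 1/p = 58472171373748331322981543916880425472323867753/31610054640417607788145206291543662493274686990

π(119) = 30, so the primes ≤ 119 are [2, 3, 5, 7, 11, 13, 17, 19, 23, 29, 31, 37, 41, 43, 47, 53, 59, 61, 67, 71, 73, 79, 83, 89, 97, 101, 103, 107, 109, 113]. Summing 1/p over these primes: 58472171373748331322981543916880425472323867753/31610054640417607788145206291543662493274686990 ≈ 1.8498. Mertens estimate ln ln(119) + 0.2615 ≈ 1.8258.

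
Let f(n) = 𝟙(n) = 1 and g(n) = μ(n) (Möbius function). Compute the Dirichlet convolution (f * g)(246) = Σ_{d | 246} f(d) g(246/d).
(𝟙 * μ)(246) = 0

Divisors of 246: [1, 2, 3, 6, 41, 82, 123, 246]. For each d | 246:
  d = 1: 𝟙(1) · μ(246/1) = 1 · -1 = -1
  d = 2: 𝟙(2) · μ(246/2) = 1 · 1 = 1
  d = 3: 𝟙(3) · μ(246/3) = 1 · 1 = 1
  d = 6: 𝟙(6) · μ(246/6) = 1 · -1 = -1
  d = 41: 𝟙(41) · μ(246/41) = 1 · 1 = 1
  d = 82: 𝟙(82) · μ(246/82) = 1 · -1 = -1
  d = 123: 𝟙(123) · μ(246/123) = 1 · -1 = -1
  d = 246: 𝟙(246) · μ(246/246) = 1 · 1 = 1
Summing: (𝟙 * μ)(246) = -1 + 1 + 1 + -1 + 1 + -1 + -1 + 1 = 0.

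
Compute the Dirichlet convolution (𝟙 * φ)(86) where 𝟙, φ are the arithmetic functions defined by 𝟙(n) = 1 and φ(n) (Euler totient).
(𝟙 * φ)(86) = 86

Divisors of 86: [1, 2, 43, 86]. For each d | 86:
  d = 1: 𝟙(1) · φ(86/1) = 1 · 42 = 42
  d = 2: 𝟙(2) · φ(86/2) = 1 · 42 = 42
  d = 43: 𝟙(43) · φ(86/43) = 1 · 1 = 1
  d = 86: 𝟙(86) · φ(86/86) = 1 · 1 = 1
Summing: (𝟙 * φ)(86) = 42 + 42 + 1 + 1 = 86.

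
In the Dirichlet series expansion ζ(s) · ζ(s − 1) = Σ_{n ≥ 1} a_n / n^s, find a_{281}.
σ(281) = 282

In the product (Σ m^0/m^s)(Σ k / k^s) = Σ (Σ_{d | n} d) / n^s, the coefficient of 1/n^s is σ(n) = Σ_{d | n} d. For n = 281, divisors are [1, 281]; summing: σ(281) = 282.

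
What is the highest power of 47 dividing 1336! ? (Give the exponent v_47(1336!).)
v_47(1336!) = 28

Legendre's formula: v_p(n!) = Σ_{k ≥ 1} ⌊n / p^k⌋. For p = 47, n = 1336, the terms are:
  ⌊1336/47^1⌋ = ⌊1336/47⌋ = 28
(the next term ⌊1336/47^2⌋ = 0, terminating the sum). Summing: v_47(1336!) = 28 = 28.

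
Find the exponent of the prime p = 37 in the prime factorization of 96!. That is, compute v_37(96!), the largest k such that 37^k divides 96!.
v_37(96!) = 2

Legendre's formula: v_p(n!) = Σ_{k ≥ 1} ⌊n / p^k⌋. For p = 37, n = 96, the terms are:
  ⌊96/37^1⌋ = ⌊96/37⌋ = 2
(the next term ⌊96/37^2⌋ = 0, terminating the sum). Summing: v_37(96!) = 2 = 2.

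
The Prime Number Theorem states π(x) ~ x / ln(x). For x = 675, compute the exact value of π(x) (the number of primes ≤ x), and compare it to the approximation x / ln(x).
π(675) = 122;  x/ln(x) ≈ 103.61;  relative error ≈ 15.07%.

Directly count primes up to 675: π(675) = 122. The PNT approximation gives 675/ln(675) ≈ 675/6.51471 ≈ 103.61. Relative error (π(x) − x/ln(x)) / π(x) ≈ 15.07%; the approximation is known to undercount slightly (Li(x) is a better estimate).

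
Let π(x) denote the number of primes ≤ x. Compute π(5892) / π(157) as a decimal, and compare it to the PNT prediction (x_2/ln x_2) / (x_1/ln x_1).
π(5892)/π(157) = 775/37 ≈ 20.9459;  PNT prediction ≈ 21.8577.

π(157) = 37 and π(5892) = 775, so π(5892)/π(157) ≈ 20.9459. The PNT-predicted ratio is (5892/ln(5892)) / (157/ln(157)) ≈ 21.8577. The two agree to within a few percent, as expected.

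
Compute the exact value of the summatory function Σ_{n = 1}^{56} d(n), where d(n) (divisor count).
Σ_{n ≤ 56} d(n) = 239

Compute d(n) for each 1 ≤ n ≤ 56: d(1) = 1, d(2) = 2, d(3) = 2, d(4) = 3, d(5) = 2, d(6) = 4, d(7) = 2, d(8) = 4, d(9) = 3, d(10) = 4, d(11) = 2, d(12) = 6, d(13) = 2, d(14) = 4, d(15) = 4, d(16) = 5, d(17) = 2, d(18) = 6, d(19) = 2, d(20) = 6, d(21) = 4, d(22) = 4, d(23) = 2, d(24) = 8, d(25) = 3, d(26) = 4, d(27) = 4, d(28) = 6, d(29) = 2, d(30) = 8, d(31) = 2, d(32) = 6, d(33) = 4, d(34) = 4, d(35) = 4, d(36) = 9, d(37) = 2, d(38) = 4, d(39) = 4, d(40) = 8, d(41) = 2, d(42) = 8, d(43) = 2, d(44) = 6, d(45) = 6, d(46) = 4, d(47) = 2, d(48) = 10, d(49) = 3, d(50) = 6, d(51) = 4, d(52) = 6, d(53) = 2, d(54) = 8, d(55) = 4, d(56) = 8. Summing all 56 values: 239. (Dirichlet's divisor formula: Σ_{n ≤ x} d(n) = x ln(x) + (2γ − 1) x + O(√x). For x = 56, the asymptotic estimate is ≈ 234.07.)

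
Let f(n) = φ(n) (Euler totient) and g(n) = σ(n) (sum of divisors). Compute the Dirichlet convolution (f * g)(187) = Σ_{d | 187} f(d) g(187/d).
(φ * σ)(187) = 748

Divisors of 187: [1, 11, 17, 187]. For each d | 187:
  d = 1: φ(1) · σ(187/1) = 1 · 216 = 216
  d = 11: φ(11) · σ(187/11) = 10 · 18 = 180
  d = 17: φ(17) · σ(187/17) = 16 · 12 = 192
  d = 187: φ(187) · σ(187/187) = 160 · 1 = 160
Summing: (φ * σ)(187) = 216 + 180 + 192 + 160 = 748.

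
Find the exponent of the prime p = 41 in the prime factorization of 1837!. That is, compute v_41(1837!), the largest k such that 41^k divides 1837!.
v_41(1837!) = 45

Legendre's formula: v_p(n!) = Σ_{k ≥ 1} ⌊n / p^k⌋. For p = 41, n = 1837, the terms are:
  ⌊1837/41^1⌋ = ⌊1837/41⌋ = 44
  ⌊1837/41^2⌋ = ⌊1837/1681⌋ = 1
(the next term ⌊1837/41^3⌋ = 0, terminating the sum). Summing: v_41(1837!) = 44 + 1 = 45.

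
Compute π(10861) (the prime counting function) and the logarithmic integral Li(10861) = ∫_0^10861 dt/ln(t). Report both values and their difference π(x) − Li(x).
π(10861) = 1321;  Li(10861) ≈ 1339.20;  π(x) − Li(x) ≈ -18.20.

Direct count of primes ≤ 10861 gives π(10861) = 1321. Numerical evaluation of the logarithmic integral gives Li(10861) ≈ 1339.20. The difference π(x) − Li(x) ≈ -18.20 is typically negative for small/moderate x (Li(x) overestimates), though Littlewood's theorem shows this sign changes infinitely often.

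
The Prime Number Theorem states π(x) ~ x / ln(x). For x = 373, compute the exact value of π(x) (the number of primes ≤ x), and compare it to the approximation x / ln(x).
π(373) = 74;  x/ln(x) ≈ 62.99;  relative error ≈ 14.88%.

Directly count primes up to 373: π(373) = 74. The PNT approximation gives 373/ln(373) ≈ 373/5.92158 ≈ 62.99. Relative error (π(x) − x/ln(x)) / π(x) ≈ 14.88%; the approximation is known to undercount slightly (Li(x) is a better estimate).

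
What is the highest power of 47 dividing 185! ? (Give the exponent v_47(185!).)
v_47(185!) = 3

Legendre's formula: v_p(n!) = Σ_{k ≥ 1} ⌊n / p^k⌋. For p = 47, n = 185, the terms are:
  ⌊185/47^1⌋ = ⌊185/47⌋ = 3
(the next term ⌊185/47^2⌋ = 0, terminating the sum). Summing: v_47(185!) = 3 = 3.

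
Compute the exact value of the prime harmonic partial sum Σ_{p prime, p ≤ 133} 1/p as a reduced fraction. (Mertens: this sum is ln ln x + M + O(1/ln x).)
Σ 1/p = 980956909242278731029785409368357903506317057050081/525896479052627740771371797072411912900610967452630

π(133) = 32, so the primes ≤ 133 are [2, 3, 5, 7, 11, 13, 17, 19, 23, 29, 31, 37, 41, 43, 47, 53, 59, 61, 67, 71, 73, 79, 83, 89, 97, 101, 103, 107, 109, 113, 127, 131]. Summing 1/p over these primes: 980956909242278731029785409368357903506317057050081/525896479052627740771371797072411912900610967452630 ≈ 1.8653. Mertens estimate ln ln(133) + 0.2615 ≈ 1.8488.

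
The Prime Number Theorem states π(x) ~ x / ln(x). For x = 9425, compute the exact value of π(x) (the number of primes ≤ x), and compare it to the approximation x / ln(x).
π(9425) = 1166;  x/ln(x) ≈ 1029.93;  relative error ≈ 11.67%.

Directly count primes up to 9425: π(9425) = 1166. The PNT approximation gives 9425/ln(9425) ≈ 9425/9.15112 ≈ 1029.93. Relative error (π(x) − x/ln(x)) / π(x) ≈ 11.67%; the approximation is known to undercount slightly (Li(x) is a better estimate).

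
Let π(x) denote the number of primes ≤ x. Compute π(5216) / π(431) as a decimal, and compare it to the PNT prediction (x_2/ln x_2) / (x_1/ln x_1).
π(5216)/π(431) = 693/83 ≈ 8.3494;  PNT prediction ≈ 8.5768.

π(431) = 83 and π(5216) = 693, so π(5216)/π(431) ≈ 8.3494. The PNT-predicted ratio is (5216/ln(5216)) / (431/ln(431)) ≈ 8.5768. The two agree to within a few percent, as expected.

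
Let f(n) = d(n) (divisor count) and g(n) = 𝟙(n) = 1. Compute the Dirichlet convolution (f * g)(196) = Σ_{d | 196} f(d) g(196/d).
(d * 𝟙)(196) = 36

Divisors of 196: [1, 2, 4, 7, 14, 28, 49, 98, 196]. For each d | 196:
  d = 1: d(1) · 𝟙(196/1) = 1 · 1 = 1
  d = 2: d(2) · 𝟙(196/2) = 2 · 1 = 2
  d = 4: d(4) · 𝟙(196/4) = 3 · 1 = 3
  d = 7: d(7) · 𝟙(196/7) = 2 · 1 = 2
  d = 14: d(14) · 𝟙(196/14) = 4 · 1 = 4
  d = 28: d(28) · 𝟙(196/28) = 6 · 1 = 6
  d = 49: d(49) · 𝟙(196/49) = 3 · 1 = 3
  d = 98: d(98) · 𝟙(196/98) = 6 · 1 = 6
  d = 196: d(196) · 𝟙(196/196) = 9 · 1 = 9
Summing: (d * 𝟙)(196) = 1 + 2 + 3 + 2 + 4 + 6 + 3 + 6 + 9 = 36.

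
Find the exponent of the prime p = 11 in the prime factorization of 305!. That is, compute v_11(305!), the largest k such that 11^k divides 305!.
v_11(305!) = 29

Legendre's formula: v_p(n!) = Σ_{k ≥ 1} ⌊n / p^k⌋. For p = 11, n = 305, the terms are:
  ⌊305/11^1⌋ = ⌊305/11⌋ = 27
  ⌊305/11^2⌋ = ⌊305/121⌋ = 2
(the next term ⌊305/11^3⌋ = 0, terminating the sum). Summing: v_11(305!) = 27 + 2 = 29.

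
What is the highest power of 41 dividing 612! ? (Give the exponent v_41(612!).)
v_41(612!) = 14

Legendre's formula: v_p(n!) = Σ_{k ≥ 1} ⌊n / p^k⌋. For p = 41, n = 612, the terms are:
  ⌊612/41^1⌋ = ⌊612/41⌋ = 14
(the next term ⌊612/41^2⌋ = 0, terminating the sum). Summing: v_41(612!) = 14 = 14.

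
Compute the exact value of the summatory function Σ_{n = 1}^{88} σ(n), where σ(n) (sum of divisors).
Σ_{n ≤ 88} σ(n) = 6409

Compute σ(n) for each 1 ≤ n ≤ 88: σ(1) = 1, σ(2) = 3, σ(3) = 4, σ(4) = 7, σ(5) = 6, σ(6) = 12, σ(7) = 8, σ(8) = 15, σ(9) = 13, σ(10) = 18, σ(11) = 12, σ(12) = 28, σ(13) = 14, σ(14) = 24, σ(15) = 24, σ(16) = 31, σ(17) = 18, σ(18) = 39, σ(19) = 20, σ(20) = 42, σ(21) = 32, σ(22) = 36, σ(23) = 24, σ(24) = 60, σ(25) = 31, σ(26) = 42, σ(27) = 40, σ(28) = 56, σ(29) = 30, σ(30) = 72, σ(31) = 32, σ(32) = 63, σ(33) = 48, σ(34) = 54, σ(35) = 48, σ(36) = 91, σ(37) = 38, σ(38) = 60, σ(39) = 56, σ(40) = 90, σ(41) = 42, σ(42) = 96, σ(43) = 44, σ(44) = 84, σ(45) = 78, σ(46) = 72, σ(47) = 48, σ(48) = 124, σ(49) = 57, σ(50) = 93, σ(51) = 72, σ(52) = 98, σ(53) = 54, σ(54) = 120, σ(55) = 72, σ(56) = 120, σ(57) = 80, σ(58) = 90, σ(59) = 60, σ(60) = 168, σ(61) = 62, σ(62) = 96, σ(63) = 104, σ(64) = 127, σ(65) = 84, σ(66) = 144, σ(67) = 68, σ(68) = 126, σ(69) = 96, σ(70) = 144, σ(71) = 72, σ(72) = 195, σ(73) = 74, σ(74) = 114, σ(75) = 124, σ(76) = 140, σ(77) = 96, σ(78) = 168, σ(79) = 80, σ(80) = 186, σ(81) = 121, σ(82) = 126, σ(83) = 84, σ(84) = 224, σ(85) = 108, σ(86) = 132, σ(87) = 120, σ(88) = 180. Summing all 88 values: 6409. (Average order: Σ_{n ≤ x} σ(n) ~ (π²/12) x². For x = 88, (π²/12)·88² ≈ 6369.18.)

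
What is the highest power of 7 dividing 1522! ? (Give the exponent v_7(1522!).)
v_7(1522!) = 252

Legendre's formula: v_p(n!) = Σ_{k ≥ 1} ⌊n / p^k⌋. For p = 7, n = 1522, the terms are:
  ⌊1522/7^1⌋ = ⌊1522/7⌋ = 217
  ⌊1522/7^2⌋ = ⌊1522/49⌋ = 31
  ⌊1522/7^3⌋ = ⌊1522/343⌋ = 4
(the next term ⌊1522/7^4⌋ = 0, terminating the sum). Summing: v_7(1522!) = 217 + 31 + 4 = 252.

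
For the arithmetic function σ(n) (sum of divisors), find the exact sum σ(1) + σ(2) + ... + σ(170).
Σ_{n ≤ 170} σ(n) = 23862

Compute σ(n) for each 1 ≤ n ≤ 170: σ(1) = 1, σ(2) = 3, σ(3) = 4, σ(4) = 7, σ(5) = 6, σ(6) = 12, σ(7) = 8, σ(8) = 15, σ(9) = 13, σ(10) = 18, σ(11) = 12, σ(12) = 28, σ(13) = 14, σ(14) = 24, σ(15) = 24, σ(16) = 31, σ(17) = 18, σ(18) = 39, σ(19) = 20, σ(20) = 42, σ(21) = 32, σ(22) = 36, σ(23) = 24, σ(24) = 60, σ(25) = 31, σ(26) = 42, σ(27) = 40, σ(28) = 56, σ(29) = 30, σ(30) = 72, σ(31) = 32, σ(32) = 63, σ(33) = 48, σ(34) = 54, σ(35) = 48, σ(36) = 91, σ(37) = 38, σ(38) = 60, σ(39) = 56, σ(40) = 90, σ(41) = 42, σ(42) = 96, σ(43) = 44, σ(44) = 84, σ(45) = 78, σ(46) = 72, σ(47) = 48, σ(48) = 124, σ(49) = 57, σ(50) = 93, σ(51) = 72, σ(52) = 98, σ(53) = 54, σ(54) = 120, σ(55) = 72, σ(56) = 120, σ(57) = 80, σ(58) = 90, σ(59) = 60, σ(60) = 168, σ(61) = 62, σ(62) = 96, σ(63) = 104, σ(64) = 127, σ(65) = 84, σ(66) = 144, σ(67) = 68, σ(68) = 126, σ(69) = 96, σ(70) = 144, σ(71) = 72, σ(72) = 195, σ(73) = 74, σ(74) = 114, σ(75) = 124, σ(76) = 140, σ(77) = 96, σ(78) = 168, σ(79) = 80, σ(80) = 186, σ(81) = 121, σ(82) = 126, σ(83) = 84, σ(84) = 224, σ(85) = 108, σ(86) = 132, σ(87) = 120, σ(88) = 180, σ(89) = 90, σ(90) = 234, σ(91) = 112, σ(92) = 168, σ(93) = 128, σ(94) = 144, σ(95) = 120, σ(96) = 252, σ(97) = 98, σ(98) = 171, σ(99) = 156, σ(100) = 217, σ(101) = 102, σ(102) = 216, σ(103) = 104, σ(104) = 210, σ(105) = 192, σ(106) = 162, σ(107) = 108, σ(108) = 280, σ(109) = 110, σ(110) = 216, σ(111) = 152, σ(112) = 248, σ(113) = 114, σ(114) = 240, σ(115) = 144, σ(116) = 210, σ(117) = 182, σ(118) = 180, σ(119) = 144, σ(120) = 360, σ(121) = 133, σ(122) = 186, σ(123) = 168, σ(124) = 224, σ(125) = 156, σ(126) = 312, σ(127) = 128, σ(128) = 255, σ(129) = 176, σ(130) = 252, σ(131) = 132, σ(132) = 336, σ(133) = 160, σ(134) = 204, σ(135) = 240, σ(136) = 270, σ(137) = 138, σ(138) = 288, σ(139) = 140, σ(140) = 336, σ(141) = 192, σ(142) = 216, σ(143) = 168, σ(144) = 403, σ(145) = 180, σ(146) = 222, σ(147) = 228, σ(148) = 266, σ(149) = 150, σ(150) = 372, σ(151) = 152, σ(152) = 300, σ(153) = 234, σ(154) = 288, σ(155) = 192, σ(156) = 392, σ(157) = 158, σ(158) = 240, σ(159) = 216, σ(160) = 378, σ(161) = 192, σ(162) = 363, σ(163) = 164, σ(164) = 294, σ(165) = 288, σ(166) = 252, σ(167) = 168, σ(168) = 480, σ(169) = 183, σ(170) = 324. Summing all 170 values: 23862. (Average order: Σ_{n ≤ x} σ(n) ~ (π²/12) x². For x = 170, (π²/12)·170² ≈ 23769.30.)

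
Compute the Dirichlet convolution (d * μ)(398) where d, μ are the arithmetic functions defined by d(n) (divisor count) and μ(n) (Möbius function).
(d * μ)(398) = 1

Divisors of 398: [1, 2, 199, 398]. For each d | 398:
  d = 1: d(1) · μ(398/1) = 1 · 1 = 1
  d = 2: d(2) · μ(398/2) = 2 · -1 = -2
  d = 199: d(199) · μ(398/199) = 2 · -1 = -2
  d = 398: d(398) · μ(398/398) = 4 · 1 = 4
Summing: (d * μ)(398) = 1 + -2 + -2 + 4 = 1.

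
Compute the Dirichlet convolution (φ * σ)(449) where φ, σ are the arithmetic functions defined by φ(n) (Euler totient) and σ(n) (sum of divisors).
(φ * σ)(449) = 898

Divisors of 449: [1, 449]. For each d | 449:
  d = 1: φ(1) · σ(449/1) = 1 · 450 = 450
  d = 449: φ(449) · σ(449/449) = 448 · 1 = 448
Summing: (φ * σ)(449) = 450 + 448 = 898.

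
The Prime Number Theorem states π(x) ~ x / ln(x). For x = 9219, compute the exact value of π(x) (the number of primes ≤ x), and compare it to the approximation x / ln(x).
π(9219) = 1142;  x/ln(x) ≈ 1009.86;  relative error ≈ 11.57%.

Directly count primes up to 9219: π(9219) = 1142. The PNT approximation gives 9219/ln(9219) ≈ 9219/9.12902 ≈ 1009.86. Relative error (π(x) − x/ln(x)) / π(x) ≈ 11.57%; the approximation is known to undercount slightly (Li(x) is a better estimate).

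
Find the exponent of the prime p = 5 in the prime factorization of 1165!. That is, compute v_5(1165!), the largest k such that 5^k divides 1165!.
v_5(1165!) = 289

Legendre's formula: v_p(n!) = Σ_{k ≥ 1} ⌊n / p^k⌋. For p = 5, n = 1165, the terms are:
  ⌊1165/5^1⌋ = ⌊1165/5⌋ = 233
  ⌊1165/5^2⌋ = ⌊1165/25⌋ = 46
  ⌊1165/5^3⌋ = ⌊1165/125⌋ = 9
  ⌊1165/5^4⌋ = ⌊1165/625⌋ = 1
(the next term ⌊1165/5^5⌋ = 0, terminating the sum). Summing: v_5(1165!) = 233 + 46 + 9 + 1 = 289.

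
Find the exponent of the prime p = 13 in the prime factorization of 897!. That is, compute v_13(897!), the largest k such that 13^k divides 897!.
v_13(897!) = 74

Legendre's formula: v_p(n!) = Σ_{k ≥ 1} ⌊n / p^k⌋. For p = 13, n = 897, the terms are:
  ⌊897/13^1⌋ = ⌊897/13⌋ = 69
  ⌊897/13^2⌋ = ⌊897/169⌋ = 5
(the next term ⌊897/13^3⌋ = 0, terminating the sum). Summing: v_13(897!) = 69 + 5 = 74.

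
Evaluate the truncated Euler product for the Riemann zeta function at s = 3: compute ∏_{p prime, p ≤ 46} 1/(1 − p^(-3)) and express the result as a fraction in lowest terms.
∏ = 11622300127850926153432227486340003/9669167824002218213355442162630656

The primes p ≤ 46 are [2, 3, 5, 7, 11, 13, 17, 19, 23, 29, 31, 37, 41, 43]. For each prime, (1 − 1/p^3)^(-1) = p^3 / (p^3 − 1). The product is (1 − 1/2^3)^(-1), (1 − 1/3^3)^(-1), (1 − 1/5^3)^(-1), (1 − 1/7^3)^(-1), (1 − 1/11^3)^(-1), (1 − 1/13^3)^(-1), (1 − 1/17^3)^(-1), (1 − 1/19^3)^(-1), (1 − 1/23^3)^(-1), (1 − 1/29^3)^(-1), (1 − 1/31^3)^(-1), (1 − 1/37^3)^(-1), (1 − 1/41^3)^(-1), (1 − 1/43^3)^(-1) = ∏ p^3 / (p^3 − 1) = 11622300127850926153432227486340003/9669167824002218213355442162630656.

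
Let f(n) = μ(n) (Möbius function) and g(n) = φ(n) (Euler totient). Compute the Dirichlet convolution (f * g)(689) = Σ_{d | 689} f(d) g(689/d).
(μ * φ)(689) = 561

Divisors of 689: [1, 13, 53, 689]. For each d | 689:
  d = 1: μ(1) · φ(689/1) = 1 · 624 = 624
  d = 13: μ(13) · φ(689/13) = -1 · 52 = -52
  d = 53: μ(53) · φ(689/53) = -1 · 12 = -12
  d = 689: μ(689) · φ(689/689) = 1 · 1 = 1
Summing: (μ * φ)(689) = 624 + -52 + -12 + 1 = 561.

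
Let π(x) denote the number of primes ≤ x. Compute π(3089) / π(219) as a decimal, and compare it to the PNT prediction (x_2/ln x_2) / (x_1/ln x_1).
π(3089)/π(219) = 442/47 ≈ 9.4043;  PNT prediction ≈ 9.4595.

π(219) = 47 and π(3089) = 442, so π(3089)/π(219) ≈ 9.4043. The PNT-predicted ratio is (3089/ln(3089)) / (219/ln(219)) ≈ 9.4595. The two agree to within a few percent, as expected.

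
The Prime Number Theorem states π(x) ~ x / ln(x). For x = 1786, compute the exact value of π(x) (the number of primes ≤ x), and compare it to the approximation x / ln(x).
π(1786) = 276;  x/ln(x) ≈ 238.52;  relative error ≈ 13.58%.

Directly count primes up to 1786: π(1786) = 276. The PNT approximation gives 1786/ln(1786) ≈ 1786/7.48773 ≈ 238.52. Relative error (π(x) − x/ln(x)) / π(x) ≈ 13.58%; the approximation is known to undercount slightly (Li(x) is a better estimate).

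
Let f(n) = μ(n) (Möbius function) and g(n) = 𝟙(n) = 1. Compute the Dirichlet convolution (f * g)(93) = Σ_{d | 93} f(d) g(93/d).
(μ * 𝟙)(93) = 0

Divisors of 93: [1, 3, 31, 93]. For each d | 93:
  d = 1: μ(1) · 𝟙(93/1) = 1 · 1 = 1
  d = 3: μ(3) · 𝟙(93/3) = -1 · 1 = -1
  d = 31: μ(31) · 𝟙(93/31) = -1 · 1 = -1
  d = 93: μ(93) · 𝟙(93/93) = 1 · 1 = 1
Summing: (μ * 𝟙)(93) = 1 + -1 + -1 + 1 = 0.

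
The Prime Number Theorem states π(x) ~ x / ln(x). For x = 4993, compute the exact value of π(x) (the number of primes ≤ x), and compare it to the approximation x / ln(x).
π(4993) = 668;  x/ln(x) ≈ 586.32;  relative error ≈ 12.23%.

Directly count primes up to 4993: π(4993) = 668. The PNT approximation gives 4993/ln(4993) ≈ 4993/8.51579 ≈ 586.32. Relative error (π(x) − x/ln(x)) / π(x) ≈ 12.23%; the approximation is known to undercount slightly (Li(x) is a better estimate).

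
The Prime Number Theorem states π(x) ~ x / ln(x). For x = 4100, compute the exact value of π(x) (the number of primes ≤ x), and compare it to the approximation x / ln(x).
π(4100) = 565;  x/ln(x) ≈ 492.86;  relative error ≈ 12.77%.

Directly count primes up to 4100: π(4100) = 565. The PNT approximation gives 4100/ln(4100) ≈ 4100/8.31874 ≈ 492.86. Relative error (π(x) − x/ln(x)) / π(x) ≈ 12.77%; the approximation is known to undercount slightly (Li(x) is a better estimate).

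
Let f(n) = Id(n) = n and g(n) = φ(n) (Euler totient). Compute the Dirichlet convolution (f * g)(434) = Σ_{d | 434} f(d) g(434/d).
(Id * φ)(434) = 2379

Divisors of 434: [1, 2, 7, 14, 31, 62, 217, 434]. For each d | 434:
  d = 1: Id(1) · φ(434/1) = 1 · 180 = 180
  d = 2: Id(2) · φ(434/2) = 2 · 180 = 360
  d = 7: Id(7) · φ(434/7) = 7 · 30 = 210
  d = 14: Id(14) · φ(434/14) = 14 · 30 = 420
  d = 31: Id(31) · φ(434/31) = 31 · 6 = 186
  d = 62: Id(62) · φ(434/62) = 62 · 6 = 372
  d = 217: Id(217) · φ(434/217) = 217 · 1 = 217
  d = 434: Id(434) · φ(434/434) = 434 · 1 = 434
Summing: (Id * φ)(434) = 180 + 360 + 210 + 420 + 186 + 372 + 217 + 434 = 2379.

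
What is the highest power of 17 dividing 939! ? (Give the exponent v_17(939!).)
v_17(939!) = 58

Legendre's formula: v_p(n!) = Σ_{k ≥ 1} ⌊n / p^k⌋. For p = 17, n = 939, the terms are:
  ⌊939/17^1⌋ = ⌊939/17⌋ = 55
  ⌊939/17^2⌋ = ⌊939/289⌋ = 3
(the next term ⌊939/17^3⌋ = 0, terminating the sum). Summing: v_17(939!) = 55 + 3 = 58.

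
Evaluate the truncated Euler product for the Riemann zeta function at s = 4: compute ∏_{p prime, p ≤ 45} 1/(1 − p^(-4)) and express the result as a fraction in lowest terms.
∏ = 68304364739414847787103076142881583957543/63109073443906486560772797235200000000000

The primes p ≤ 45 are [2, 3, 5, 7, 11, 13, 17, 19, 23, 29, 31, 37, 41, 43]. For each prime, (1 − 1/p^4)^(-1) = p^4 / (p^4 − 1). The product is (1 − 1/2^4)^(-1), (1 − 1/3^4)^(-1), (1 − 1/5^4)^(-1), (1 − 1/7^4)^(-1), (1 − 1/11^4)^(-1), (1 − 1/13^4)^(-1), (1 − 1/17^4)^(-1), (1 − 1/19^4)^(-1), (1 − 1/23^4)^(-1), (1 − 1/29^4)^(-1), (1 − 1/31^4)^(-1), (1 − 1/37^4)^(-1), (1 − 1/41^4)^(-1), (1 − 1/43^4)^(-1) = ∏ p^4 / (p^4 − 1) = 68304364739414847787103076142881583957543/63109073443906486560772797235200000000000.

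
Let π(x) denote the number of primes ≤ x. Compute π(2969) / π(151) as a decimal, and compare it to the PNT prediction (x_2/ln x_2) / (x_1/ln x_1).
π(2969)/π(151) = 428/36 ≈ 11.8889;  PNT prediction ≈ 12.3376.

π(151) = 36 and π(2969) = 428, so π(2969)/π(151) ≈ 11.8889. The PNT-predicted ratio is (2969/ln(2969)) / (151/ln(151)) ≈ 12.3376. The two agree to within a few percent, as expected.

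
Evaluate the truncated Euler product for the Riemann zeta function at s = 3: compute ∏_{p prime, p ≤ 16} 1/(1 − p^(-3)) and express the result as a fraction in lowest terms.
∏ = 39364325/32767248

The primes p ≤ 16 are [2, 3, 5, 7, 11, 13]. For each prime, (1 − 1/p^3)^(-1) = p^3 / (p^3 − 1). The product is (1 − 1/2^3)^(-1), (1 − 1/3^3)^(-1), (1 − 1/5^3)^(-1), (1 − 1/7^3)^(-1), (1 − 1/11^3)^(-1), (1 − 1/13^3)^(-1) = ∏ p^3 / (p^3 − 1) = 39364325/32767248.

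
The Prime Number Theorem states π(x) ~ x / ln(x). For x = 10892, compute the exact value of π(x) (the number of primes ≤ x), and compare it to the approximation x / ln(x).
π(10892) = 1325;  x/ln(x) ≈ 1171.71;  relative error ≈ 11.57%.

Directly count primes up to 10892: π(10892) = 1325. The PNT approximation gives 10892/ln(10892) ≈ 10892/9.29578 ≈ 1171.71. Relative error (π(x) − x/ln(x)) / π(x) ≈ 11.57%; the approximation is known to undercount slightly (Li(x) is a better estimate).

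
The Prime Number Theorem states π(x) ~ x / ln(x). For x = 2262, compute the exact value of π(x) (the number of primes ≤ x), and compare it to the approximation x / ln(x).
π(2262) = 335;  x/ln(x) ≈ 292.85;  relative error ≈ 12.58%.

Directly count primes up to 2262: π(2262) = 335. The PNT approximation gives 2262/ln(2262) ≈ 2262/7.72400 ≈ 292.85. Relative error (π(x) − x/ln(x)) / π(x) ≈ 12.58%; the approximation is known to undercount slightly (Li(x) is a better estimate).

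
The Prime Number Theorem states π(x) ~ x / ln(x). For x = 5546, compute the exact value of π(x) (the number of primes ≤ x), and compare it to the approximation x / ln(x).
π(5546) = 732;  x/ln(x) ≈ 643.33;  relative error ≈ 12.11%.

Directly count primes up to 5546: π(5546) = 732. The PNT approximation gives 5546/ln(5546) ≈ 5546/8.62083 ≈ 643.33. Relative error (π(x) − x/ln(x)) / π(x) ≈ 12.11%; the approximation is known to undercount slightly (Li(x) is a better estimate).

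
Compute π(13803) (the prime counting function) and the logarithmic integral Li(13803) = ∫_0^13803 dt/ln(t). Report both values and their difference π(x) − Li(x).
π(13803) = 1632;  Li(13803) ≈ 1651.61;  π(x) − Li(x) ≈ -19.61.

Direct count of primes ≤ 13803 gives π(13803) = 1632. Numerical evaluation of the logarithmic integral gives Li(13803) ≈ 1651.61. The difference π(x) − Li(x) ≈ -19.61 is typically negative for small/moderate x (Li(x) overestimates), though Littlewood's theorem shows this sign changes infinitely often.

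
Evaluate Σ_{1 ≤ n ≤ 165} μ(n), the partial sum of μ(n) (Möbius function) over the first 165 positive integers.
Σ_{n ≤ 165} μ(n) = -1

Compute μ(n) for each 1 ≤ n ≤ 165: μ(1) = 1, μ(2) = -1, μ(3) = -1, μ(4) = 0, μ(5) = -1, μ(6) = 1, μ(7) = -1, μ(8) = 0, μ(9) = 0, μ(10) = 1, μ(11) = -1, μ(12) = 0, μ(13) = -1, μ(14) = 1, μ(15) = 1, μ(16) = 0, μ(17) = -1, μ(18) = 0, μ(19) = -1, μ(20) = 0, μ(21) = 1, μ(22) = 1, μ(23) = -1, μ(24) = 0, μ(25) = 0, μ(26) = 1, μ(27) = 0, μ(28) = 0, μ(29) = -1, μ(30) = -1, μ(31) = -1, μ(32) = 0, μ(33) = 1, μ(34) = 1, μ(35) = 1, μ(36) = 0, μ(37) = -1, μ(38) = 1, μ(39) = 1, μ(40) = 0, μ(41) = -1, μ(42) = -1, μ(43) = -1, μ(44) = 0, μ(45) = 0, μ(46) = 1, μ(47) = -1, μ(48) = 0, μ(49) = 0, μ(50) = 0, μ(51) = 1, μ(52) = 0, μ(53) = -1, μ(54) = 0, μ(55) = 1, μ(56) = 0, μ(57) = 1, μ(58) = 1, μ(59) = -1, μ(60) = 0, μ(61) = -1, μ(62) = 1, μ(63) = 0, μ(64) = 0, μ(65) = 1, μ(66) = -1, μ(67) = -1, μ(68) = 0, μ(69) = 1, μ(70) = -1, μ(71) = -1, μ(72) = 0, μ(73) = -1, μ(74) = 1, μ(75) = 0, μ(76) = 0, μ(77) = 1, μ(78) = -1, μ(79) = -1, μ(80) = 0, μ(81) = 0, μ(82) = 1, μ(83) = -1, μ(84) = 0, μ(85) = 1, μ(86) = 1, μ(87) = 1, μ(88) = 0, μ(89) = -1, μ(90) = 0, μ(91) = 1, μ(92) = 0, μ(93) = 1, μ(94) = 1, μ(95) = 1, μ(96) = 0, μ(97) = -1, μ(98) = 0, μ(99) = 0, μ(100) = 0, μ(101) = -1, μ(102) = -1, μ(103) = -1, μ(104) = 0, μ(105) = -1, μ(106) = 1, μ(107) = -1, μ(108) = 0, μ(109) = -1, μ(110) = -1, μ(111) = 1, μ(112) = 0, μ(113) = -1, μ(114) = -1, μ(115) = 1, μ(116) = 0, μ(117) = 0, μ(118) = 1, μ(119) = 1, μ(120) = 0, μ(121) = 0, μ(122) = 1, μ(123) = 1, μ(124) = 0, μ(125) = 0, μ(126) = 0, μ(127) = -1, μ(128) = 0, μ(129) = 1, μ(130) = -1, μ(131) = -1, μ(132) = 0, μ(133) = 1, μ(134) = 1, μ(135) = 0, μ(136) = 0, μ(137) = -1, μ(138) = -1, μ(139) = -1, μ(140) = 0, μ(141) = 1, μ(142) = 1, μ(143) = 1, μ(144) = 0, μ(145) = 1, μ(146) = 1, μ(147) = 0, μ(148) = 0, μ(149) = -1, μ(150) = 0, μ(151) = -1, μ(152) = 0, μ(153) = 0, μ(154) = -1, μ(155) = 1, μ(156) = 0, μ(157) = -1, μ(158) = 1, μ(159) = 1, μ(160) = 0, μ(161) = 1, μ(162) = 0, μ(163) = -1, μ(164) = 0, μ(165) = -1. Summing all 165 values: -1. (Mertens function M(x) = Σ_{n ≤ x} μ(n); on average M(x) should be small (PNT ⟺ M(x) = o(x)).)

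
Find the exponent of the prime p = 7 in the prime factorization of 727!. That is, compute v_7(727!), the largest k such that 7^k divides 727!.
v_7(727!) = 119

Legendre's formula: v_p(n!) = Σ_{k ≥ 1} ⌊n / p^k⌋. For p = 7, n = 727, the terms are:
  ⌊727/7^1⌋ = ⌊727/7⌋ = 103
  ⌊727/7^2⌋ = ⌊727/49⌋ = 14
  ⌊727/7^3⌋ = ⌊727/343⌋ = 2
(the next term ⌊727/7^4⌋ = 0, terminating the sum). Summing: v_7(727!) = 103 + 14 + 2 = 119.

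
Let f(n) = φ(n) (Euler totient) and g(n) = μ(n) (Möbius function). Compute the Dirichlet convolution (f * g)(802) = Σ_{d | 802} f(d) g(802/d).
(φ * μ)(802) = 0

Divisors of 802: [1, 2, 401, 802]. For each d | 802:
  d = 1: φ(1) · μ(802/1) = 1 · 1 = 1
  d = 2: φ(2) · μ(802/2) = 1 · -1 = -1
  d = 401: φ(401) · μ(802/401) = 400 · -1 = -400
  d = 802: φ(802) · μ(802/802) = 400 · 1 = 400
Summing: (φ * μ)(802) = 1 + -1 + -400 + 400 = 0.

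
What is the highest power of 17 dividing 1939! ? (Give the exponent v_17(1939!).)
v_17(1939!) = 120

Legendre's formula: v_p(n!) = Σ_{k ≥ 1} ⌊n / p^k⌋. For p = 17, n = 1939, the terms are:
  ⌊1939/17^1⌋ = ⌊1939/17⌋ = 114
  ⌊1939/17^2⌋ = ⌊1939/289⌋ = 6
(the next term ⌊1939/17^3⌋ = 0, terminating the sum). Summing: v_17(1939!) = 114 + 6 = 120.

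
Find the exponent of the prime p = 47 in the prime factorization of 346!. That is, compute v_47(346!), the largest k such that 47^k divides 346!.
v_47(346!) = 7

Legendre's formula: v_p(n!) = Σ_{k ≥ 1} ⌊n / p^k⌋. For p = 47, n = 346, the terms are:
  ⌊346/47^1⌋ = ⌊346/47⌋ = 7
(the next term ⌊346/47^2⌋ = 0, terminating the sum). Summing: v_47(346!) = 7 = 7.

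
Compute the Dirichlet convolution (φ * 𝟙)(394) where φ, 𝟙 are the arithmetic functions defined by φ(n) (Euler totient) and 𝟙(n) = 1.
(φ * 𝟙)(394) = 394

Divisors of 394: [1, 2, 197, 394]. For each d | 394:
  d = 1: φ(1) · 𝟙(394/1) = 1 · 1 = 1
  d = 2: φ(2) · 𝟙(394/2) = 1 · 1 = 1
  d = 197: φ(197) · 𝟙(394/197) = 196 · 1 = 196
  d = 394: φ(394) · 𝟙(394/394) = 196 · 1 = 196
Summing: (φ * 𝟙)(394) = 1 + 1 + 196 + 196 = 394.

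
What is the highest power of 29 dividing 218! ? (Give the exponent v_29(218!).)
v_29(218!) = 7

Legendre's formula: v_p(n!) = Σ_{k ≥ 1} ⌊n / p^k⌋. For p = 29, n = 218, the terms are:
  ⌊218/29^1⌋ = ⌊218/29⌋ = 7
(the next term ⌊218/29^2⌋ = 0, terminating the sum). Summing: v_29(218!) = 7 = 7.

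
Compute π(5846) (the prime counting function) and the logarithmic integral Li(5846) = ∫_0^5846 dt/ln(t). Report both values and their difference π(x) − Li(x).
π(5846) = 767;  Li(5846) ≈ 782.69;  π(x) − Li(x) ≈ -15.69.

Direct count of primes ≤ 5846 gives π(5846) = 767. Numerical evaluation of the logarithmic integral gives Li(5846) ≈ 782.69. The difference π(x) − Li(x) ≈ -15.69 is typically negative for small/moderate x (Li(x) overestimates), though Littlewood's theorem shows this sign changes infinitely often.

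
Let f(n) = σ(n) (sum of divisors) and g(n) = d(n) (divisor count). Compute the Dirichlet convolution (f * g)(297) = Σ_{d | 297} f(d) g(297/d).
(σ * d)(297) = 1148

Divisors of 297: [1, 3, 9, 11, 27, 33, 99, 297]. For each d | 297:
  d = 1: σ(1) · d(297/1) = 1 · 8 = 8
  d = 3: σ(3) · d(297/3) = 4 · 6 = 24
  d = 9: σ(9) · d(297/9) = 13 · 4 = 52
  d = 11: σ(11) · d(297/11) = 12 · 4 = 48
  d = 27: σ(27) · d(297/27) = 40 · 2 = 80
  d = 33: σ(33) · d(297/33) = 48 · 3 = 144
  d = 99: σ(99) · d(297/99) = 156 · 2 = 312
  d = 297: σ(297) · d(297/297) = 480 · 1 = 480
Summing: (σ * d)(297) = 8 + 24 + 52 + 48 + 80 + 144 + 312 + 480 = 1148.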